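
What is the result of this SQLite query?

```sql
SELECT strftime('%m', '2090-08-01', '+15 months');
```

First apply '+15 months': 2090-08-01 → 2091-11-01.
`%m` extracts the 2-digit month (01-12): 11.

11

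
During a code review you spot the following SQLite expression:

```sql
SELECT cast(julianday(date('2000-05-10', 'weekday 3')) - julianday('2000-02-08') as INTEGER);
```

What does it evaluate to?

`weekday 3` advances to the next Wednesday; 2000-05-10 is already a Wednesday, so it stays at 2000-05-10.
21 days remain in February 2000 after the 8th (29 − 8).
March 2000: 31 days.
April 2000: 30 days.
Then 10 days into May 2000.
Total: 21 + 31 + 30 + 10 = 92.

92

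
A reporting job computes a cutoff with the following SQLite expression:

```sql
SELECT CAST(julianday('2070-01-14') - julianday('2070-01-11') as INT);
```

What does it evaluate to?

Both dates are in January 2070: 14 − 11 = 3.

3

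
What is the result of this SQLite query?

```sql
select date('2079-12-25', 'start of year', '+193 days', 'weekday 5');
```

`start of year` rewinds 2079-12-25 to 2079-01-01.
Applying '+193 days' to 2079-01-01: counting 193 days forward gives 2079-07-13.
`weekday 5` advances to the next Friday; 2079-07-13 is a Thursday, so it moves forward to 2079-07-14.

2079-07-14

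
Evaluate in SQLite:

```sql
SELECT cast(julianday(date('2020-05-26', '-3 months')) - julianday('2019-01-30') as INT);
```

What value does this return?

Adding -3 months to 2020-05-26 gives 2020-02-26.
1 day remains in January 2019 after the 30th (31 − 30).
Full months from February 2019 through January 2020 contribute their day counts.
Then 26 days into February 2020.
Total: 1 + 28 + 31 + 30 + 31 + 30 + 31 + 31 + 30 + 31 + 30 + 31 + 31 + 26 = 392.

392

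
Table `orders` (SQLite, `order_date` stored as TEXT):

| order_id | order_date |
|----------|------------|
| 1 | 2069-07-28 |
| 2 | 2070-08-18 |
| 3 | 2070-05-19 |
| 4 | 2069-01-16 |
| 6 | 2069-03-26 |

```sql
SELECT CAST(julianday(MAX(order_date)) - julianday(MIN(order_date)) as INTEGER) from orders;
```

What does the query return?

MIN = 2069-01-16, MAX = 2070-08-18.
15 days remain in January 2069 after the 16th (31 − 16).
Full months from February 2069 through July 2070 contribute their day counts.
Then 18 days into August 2070.
Total: 15 + 28 + 31 + 30 + 31 + 30 + 31 + 31 + 30 + 31 + 30 + 31 + 31 + 28 + 31 + 30 + 31 + 30 + 31 + 18 = 579.

579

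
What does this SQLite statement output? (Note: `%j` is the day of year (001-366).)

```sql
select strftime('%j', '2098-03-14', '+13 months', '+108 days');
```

212

First apply '+13 months', '+108 days': 2098-03-14 → 2099-07-31.
Day-of-year for 2099-07-31: days since 2099-01-01 inclusive = 212, zero-padded to 212.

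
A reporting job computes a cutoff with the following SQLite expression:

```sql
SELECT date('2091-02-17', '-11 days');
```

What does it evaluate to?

2091-02-06

Going back 11 days within February lands on 2091-02-06.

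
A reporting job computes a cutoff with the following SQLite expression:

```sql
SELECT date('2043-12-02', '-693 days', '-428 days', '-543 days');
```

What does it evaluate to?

2039-05-13

Applying '-693 days' to 2043-12-02: counting 693 days back gives 2042-01-08.
Applying '-428 days' to 2042-01-08: counting 428 days back gives 2040-11-06.
Applying '-543 days' to 2040-11-06: counting 543 days back gives 2039-05-13.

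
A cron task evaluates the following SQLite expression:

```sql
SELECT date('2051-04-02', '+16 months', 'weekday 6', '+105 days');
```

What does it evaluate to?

2052-11-16

Adding +16 months to 2051-04-02 gives 2052-08-02.
`weekday 6` advances to the next Saturday; 2052-08-02 is a Friday, so it moves forward to 2052-08-03.
Applying '+105 days' to 2052-08-03: counting 105 days forward gives 2052-11-16.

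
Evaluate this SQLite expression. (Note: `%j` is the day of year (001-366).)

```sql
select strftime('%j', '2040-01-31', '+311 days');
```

342

First apply '+311 days': 2040-01-31 → 2040-12-07.
Day-of-year for 2040-12-07: days since 2040-01-01 inclusive = 342, zero-padded to 342.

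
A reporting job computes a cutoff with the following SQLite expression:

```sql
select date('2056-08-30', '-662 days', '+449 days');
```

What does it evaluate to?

2056-01-30

Applying '-662 days' to 2056-08-30: counting 662 days back gives 2054-11-07.
Applying '+449 days' to 2054-11-07: counting 449 days forward gives 2056-01-30.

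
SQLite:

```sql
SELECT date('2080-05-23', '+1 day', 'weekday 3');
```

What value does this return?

Advancing 1 more day within May lands on 2080-05-24.
`weekday 3` advances to the next Wednesday; 2080-05-24 is a Friday, so it moves forward to 2080-05-29.

2080-05-29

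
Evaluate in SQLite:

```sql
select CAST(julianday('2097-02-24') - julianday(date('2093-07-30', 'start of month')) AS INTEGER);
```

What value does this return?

1334

`start of month` rewinds 2093-07-30 to 2093-07-01.
30 days remain in July 2093 after the 1st (31 − 1).
Full months from August 2093 through January 2097 contribute their day counts.
Then 24 days into February 2097.
Total: 30 + 31 + 30 + 31 + 30 + 31 + 31 + 28 + 31 + 30 + 31 + 30 + 31 + 31 + 30 + 31 + 30 + 31 + 31 + 28 + 31 + 30 + 31 + 30 + 31 + 31 + 30 + 31 + 30 + 31 + 31 + 29 + 31 + 30 + 31 + 30 + 31 + 31 + 30 + 31 + 30 + 31 + 31 + 24 = 1334.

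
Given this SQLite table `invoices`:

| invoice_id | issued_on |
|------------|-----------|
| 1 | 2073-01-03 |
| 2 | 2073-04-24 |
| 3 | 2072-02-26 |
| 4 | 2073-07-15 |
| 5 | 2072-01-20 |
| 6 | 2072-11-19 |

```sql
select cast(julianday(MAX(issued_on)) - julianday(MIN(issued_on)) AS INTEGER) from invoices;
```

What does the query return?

542

MIN = 2072-01-20, MAX = 2073-07-15.
11 days remain in January 2072 after the 20th (31 − 20).
Full months from February 2072 through June 2073 contribute their day counts.
Then 15 days into July 2073.
Total: 11 + 29 + 31 + 30 + 31 + 30 + 31 + 31 + 30 + 31 + 30 + 31 + 31 + 28 + 31 + 30 + 31 + 30 + 15 = 542.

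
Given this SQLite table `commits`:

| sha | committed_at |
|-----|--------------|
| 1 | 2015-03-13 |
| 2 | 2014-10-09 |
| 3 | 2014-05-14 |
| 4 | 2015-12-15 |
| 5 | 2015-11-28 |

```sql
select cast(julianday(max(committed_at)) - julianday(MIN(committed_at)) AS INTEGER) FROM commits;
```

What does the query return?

MIN = 2014-05-14, MAX = 2015-12-15.
17 days remain in May 2014 after the 14th (31 − 14).
Full months from June 2014 through November 2015 contribute their day counts.
Then 15 days into December 2015.
Total: 17 + 30 + 31 + 31 + 30 + 31 + 30 + 31 + 31 + 28 + 31 + 30 + 31 + 30 + 31 + 31 + 30 + 31 + 30 + 15 = 580.

580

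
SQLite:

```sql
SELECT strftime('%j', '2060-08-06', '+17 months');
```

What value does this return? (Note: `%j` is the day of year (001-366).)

006

First apply '+17 months': 2060-08-06 → 2062-01-06.
Day-of-year for 2062-01-06: days since 2062-01-01 inclusive = 6, zero-padded to 006.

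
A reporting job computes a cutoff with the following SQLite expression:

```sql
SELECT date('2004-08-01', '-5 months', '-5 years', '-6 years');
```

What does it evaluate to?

Adding -5 months to 2004-08-01 gives 2004-03-01.
Adding -5 years to 2004-03-01 gives 1999-03-01.
Adding -6 years to 1999-03-01 gives 1993-03-01.

1993-03-01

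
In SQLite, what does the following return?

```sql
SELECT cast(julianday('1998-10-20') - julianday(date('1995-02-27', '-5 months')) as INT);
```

1484

Adding -5 months to 1995-02-27 gives 1994-09-27.
3 days remain in September 1994 after the 27th (30 − 27).
Full months from October 1994 through September 1998 contribute their day counts.
Then 20 days into October 1998.
Total: 3 + 31 + 30 + 31 + 31 + 28 + 31 + 30 + 31 + 30 + 31 + 31 + 30 + 31 + 30 + 31 + 31 + 29 + 31 + 30 + 31 + 30 + 31 + 31 + 30 + 31 + 30 + 31 + 31 + 28 + 31 + 30 + 31 + 30 + 31 + 31 + 30 + 31 + 30 + 31 + 31 + 28 + 31 + 30 + 31 + 30 + 31 + 31 + 30 + 20 = 1484.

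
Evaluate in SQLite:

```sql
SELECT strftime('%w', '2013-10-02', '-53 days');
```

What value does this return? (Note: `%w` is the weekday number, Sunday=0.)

First apply '-53 days': 2013-10-02 → 2013-08-10.
2013-08-10 is a Saturday; with Sunday=0 that is 6.

6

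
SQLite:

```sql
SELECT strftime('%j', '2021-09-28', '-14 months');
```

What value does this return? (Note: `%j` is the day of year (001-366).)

First apply '-14 months': 2021-09-28 → 2020-07-28.
Day-of-year for 2020-07-28: days since 2020-01-01 inclusive = 210, zero-padded to 210.

210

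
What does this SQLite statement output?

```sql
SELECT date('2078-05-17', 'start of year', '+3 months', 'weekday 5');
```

2078-04-01

`start of year` rewinds 2078-05-17 to 2078-01-01.
Adding +3 months to 2078-01-01 gives 2078-04-01.
`weekday 5` advances to the next Friday; 2078-04-01 is already a Friday, so it stays at 2078-04-01.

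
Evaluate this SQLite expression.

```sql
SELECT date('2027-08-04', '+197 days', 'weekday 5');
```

Applying '+197 days' to 2027-08-04: counting 197 days forward gives 2028-02-17.
`weekday 5` advances to the next Friday; 2028-02-17 is a Thursday, so it moves forward to 2028-02-18.

2028-02-18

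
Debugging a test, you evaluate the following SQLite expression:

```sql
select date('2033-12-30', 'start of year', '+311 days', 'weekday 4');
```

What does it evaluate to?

2033-11-10

`start of year` rewinds 2033-12-30 to 2033-01-01.
Applying '+311 days' to 2033-01-01: counting 311 days forward gives 2033-11-08.
`weekday 4` advances to the next Thursday; 2033-11-08 is a Tuesday, so it moves forward to 2033-11-10.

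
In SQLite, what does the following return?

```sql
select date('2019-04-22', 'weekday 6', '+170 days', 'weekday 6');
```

`weekday 6` advances to the next Saturday; 2019-04-22 is a Monday, so it moves forward to 2019-04-27.
Applying '+170 days' to 2019-04-27: counting 170 days forward gives 2019-10-14.
`weekday 6` advances to the next Saturday; 2019-10-14 is a Monday, so it moves forward to 2019-10-19.

2019-10-19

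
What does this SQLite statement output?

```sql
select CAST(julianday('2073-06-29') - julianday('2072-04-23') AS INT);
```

7 days remain in April 2072 after the 23rd (30 − 23).
Full months from May 2072 through May 2073 contribute their day counts.
Then 29 days into June 2073.
Total: 7 + 31 + 30 + 31 + 31 + 30 + 31 + 30 + 31 + 31 + 28 + 31 + 30 + 31 + 29 = 432.

432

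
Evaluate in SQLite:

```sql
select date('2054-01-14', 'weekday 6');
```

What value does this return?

2054-01-17

`weekday 6` advances to the next Saturday; 2054-01-14 is a Wednesday, so it moves forward to 2054-01-17.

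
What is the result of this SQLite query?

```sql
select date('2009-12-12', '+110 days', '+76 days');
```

Applying '+110 days' to 2009-12-12: counting 110 days forward gives 2010-04-01.
Applying '+76 days' to 2010-04-01: counting 76 days forward gives 2010-06-16.

2010-06-16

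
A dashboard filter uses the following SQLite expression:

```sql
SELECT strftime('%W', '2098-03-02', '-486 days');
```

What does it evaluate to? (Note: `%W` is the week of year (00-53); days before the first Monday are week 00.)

44

First apply '-486 days': 2098-03-02 → 2096-11-01.
2096-11-01 is a Thursday. SQLite's %W counts Mondays since the year started; the result is 44.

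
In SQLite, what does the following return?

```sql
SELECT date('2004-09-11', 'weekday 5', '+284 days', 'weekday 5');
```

`weekday 5` advances to the next Friday; 2004-09-11 is a Saturday, so it moves forward to 2004-09-17.
Applying '+284 days' to 2004-09-17: counting 284 days forward gives 2005-06-28.
`weekday 5` advances to the next Friday; 2005-06-28 is a Tuesday, so it moves forward to 2005-07-01.

2005-07-01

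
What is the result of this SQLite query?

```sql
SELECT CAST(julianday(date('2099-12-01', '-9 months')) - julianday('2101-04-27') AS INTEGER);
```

Adding -9 months to 2099-12-01 gives 2099-03-01.
30 days remain in March 2099 after the 1st (31 − 1).
Full months from April 2099 through March 2101 contribute their day counts.
Then 27 days into April 2101.
Total: 30 + 30 + 31 + 30 + 31 + 31 + 30 + 31 + 30 + 31 + 31 + 28 + 31 + 30 + 31 + 30 + 31 + 31 + 30 + 31 + 30 + 31 + 31 + 28 + 31 + 27 = 787.
The subtraction is earlier − later, so the result is −787 → -787.

-787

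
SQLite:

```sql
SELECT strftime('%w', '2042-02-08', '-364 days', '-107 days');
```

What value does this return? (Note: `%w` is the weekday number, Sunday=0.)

First apply '-364 days', '-107 days': 2042-02-08 → 2040-10-25.
2040-10-25 is a Thursday; with Sunday=0 that is 4.

4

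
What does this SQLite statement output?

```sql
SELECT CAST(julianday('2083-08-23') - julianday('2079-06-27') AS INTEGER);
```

3 days remain in June 2079 after the 27th (30 − 27).
Full months from July 2079 through July 2083 contribute their day counts.
Then 23 days into August 2083.
Total: 3 + 31 + 31 + 30 + 31 + 30 + 31 + 31 + 29 + 31 + 30 + 31 + 30 + 31 + 31 + 30 + 31 + 30 + 31 + 31 + 28 + 31 + 30 + 31 + 30 + 31 + 31 + 30 + 31 + 30 + 31 + 31 + 28 + 31 + 30 + 31 + 30 + 31 + 31 + 30 + 31 + 30 + 31 + 31 + 28 + 31 + 30 + 31 + 30 + 31 + 23 = 1518.

1518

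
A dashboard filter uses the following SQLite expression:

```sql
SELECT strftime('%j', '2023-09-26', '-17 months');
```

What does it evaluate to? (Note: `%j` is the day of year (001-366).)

First apply '-17 months': 2023-09-26 → 2022-04-26.
Day-of-year for 2022-04-26: days since 2022-01-01 inclusive = 116, zero-padded to 116.

116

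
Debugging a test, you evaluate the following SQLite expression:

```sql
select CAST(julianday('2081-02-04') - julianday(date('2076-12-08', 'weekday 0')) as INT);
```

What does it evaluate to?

`weekday 0` advances to the next Sunday; 2076-12-08 is a Tuesday, so it moves forward to 2076-12-13.
18 days remain in December 2076 after the 13th (31 − 13).
Full months from January 2077 through January 2081 contribute their day counts.
Then 4 days into February 2081.
Total: 18 + 31 + 28 + 31 + 30 + 31 + 30 + 31 + 31 + 30 + 31 + 30 + 31 + 31 + 28 + 31 + 30 + 31 + 30 + 31 + 31 + 30 + 31 + 30 + 31 + 31 + 28 + 31 + 30 + 31 + 30 + 31 + 31 + 30 + 31 + 30 + 31 + 31 + 29 + 31 + 30 + 31 + 30 + 31 + 31 + 30 + 31 + 30 + 31 + 31 + 4 = 1514.

1514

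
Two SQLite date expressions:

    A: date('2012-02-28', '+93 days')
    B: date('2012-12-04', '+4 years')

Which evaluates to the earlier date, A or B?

A

A = 2012-05-31.
B = 2016-12-04.
A is earlier.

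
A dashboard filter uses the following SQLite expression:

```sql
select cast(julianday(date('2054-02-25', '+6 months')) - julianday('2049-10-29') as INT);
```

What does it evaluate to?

1761

Adding +6 months to 2054-02-25 gives 2054-08-25.
2 days remain in October 2049 after the 29th (31 − 29).
Full months from November 2049 through July 2054 contribute their day counts.
Then 25 days into August 2054.
Total: 2 + 30 + 31 + 31 + 28 + 31 + 30 + 31 + 30 + 31 + 31 + 30 + 31 + 30 + 31 + 31 + 28 + 31 + 30 + 31 + 30 + 31 + 31 + 30 + 31 + 30 + 31 + 31 + 29 + 31 + 30 + 31 + 30 + 31 + 31 + 30 + 31 + 30 + 31 + 31 + 28 + 31 + 30 + 31 + 30 + 31 + 31 + 30 + 31 + 30 + 31 + 31 + 28 + 31 + 30 + 31 + 30 + 31 + 25 = 1761.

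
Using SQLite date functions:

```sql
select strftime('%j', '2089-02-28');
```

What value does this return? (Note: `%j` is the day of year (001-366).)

059

Day-of-year for 2089-02-28: days since 2089-01-01 inclusive = 59, zero-padded to 059.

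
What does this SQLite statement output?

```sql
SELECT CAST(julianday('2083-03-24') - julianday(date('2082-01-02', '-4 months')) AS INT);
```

568

Adding -4 months to 2082-01-02 gives 2081-09-02.
28 days remain in September 2081 after the 2nd (30 − 2).
Full months from October 2081 through February 2083 contribute their day counts.
Then 24 days into March 2083.
Total: 28 + 31 + 30 + 31 + 31 + 28 + 31 + 30 + 31 + 30 + 31 + 31 + 30 + 31 + 30 + 31 + 31 + 28 + 24 = 568.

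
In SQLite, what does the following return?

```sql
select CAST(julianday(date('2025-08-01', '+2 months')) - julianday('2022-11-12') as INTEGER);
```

1054

Adding +2 months to 2025-08-01 gives 2025-10-01.
18 days remain in November 2022 after the 12th (30 − 12).
Full months from December 2022 through September 2025 contribute their day counts.
Then 1 day into October 2025.
Total: 18 + 31 + 31 + 28 + 31 + 30 + 31 + 30 + 31 + 31 + 30 + 31 + 30 + 31 + 31 + 29 + 31 + 30 + 31 + 30 + 31 + 31 + 30 + 31 + 30 + 31 + 31 + 28 + 31 + 30 + 31 + 30 + 31 + 31 + 30 + 1 = 1054.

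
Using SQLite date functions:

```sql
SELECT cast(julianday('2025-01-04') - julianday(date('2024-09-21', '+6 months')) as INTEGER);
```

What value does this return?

-76

Adding +6 months to 2024-09-21 gives 2025-03-21.
27 days remain in January 2025 after the 4th (31 − 4).
February 2025: 28 days.
Then 21 days into March 2025.
Total: 27 + 28 + 21 = 76.
The subtraction is earlier − later, so the result is −76 → -76.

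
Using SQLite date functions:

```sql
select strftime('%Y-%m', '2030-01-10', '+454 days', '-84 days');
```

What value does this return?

2031-01

First apply '+454 days', '-84 days': 2030-01-10 → 2031-01-15.
`%Y-%m` extracts the year-month: 2031-01.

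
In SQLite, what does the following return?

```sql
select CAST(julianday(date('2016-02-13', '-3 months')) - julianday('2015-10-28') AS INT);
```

16

Adding -3 months to 2016-02-13 gives 2015-11-13.
3 days remain in October 2015 after the 28th (31 − 28).
Then 13 days into November 2015.
Total: 3 + 13 = 16.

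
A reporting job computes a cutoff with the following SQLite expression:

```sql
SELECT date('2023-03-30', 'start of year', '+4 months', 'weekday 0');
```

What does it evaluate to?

`start of year` rewinds 2023-03-30 to 2023-01-01.
Adding +4 months to 2023-01-01 gives 2023-05-01.
`weekday 0` advances to the next Sunday; 2023-05-01 is a Monday, so it moves forward to 2023-05-07.

2023-05-07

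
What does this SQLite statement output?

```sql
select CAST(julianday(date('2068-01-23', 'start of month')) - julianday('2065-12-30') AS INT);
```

`start of month` rewinds 2068-01-23 to 2068-01-01.
1 day remains in December 2065 after the 30th (31 − 30).
Full months from January 2066 through December 2067 contribute their day counts.
Then 1 day into January 2068.
Total: 1 + 31 + 28 + 31 + 30 + 31 + 30 + 31 + 31 + 30 + 31 + 30 + 31 + 31 + 28 + 31 + 30 + 31 + 30 + 31 + 31 + 30 + 31 + 30 + 31 + 1 = 732.

732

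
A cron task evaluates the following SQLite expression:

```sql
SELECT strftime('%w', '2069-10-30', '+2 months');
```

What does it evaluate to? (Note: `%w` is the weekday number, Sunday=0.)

First apply '+2 months': 2069-10-30 → 2069-12-30.
2069-12-30 is a Monday; with Sunday=0 that is 1.

1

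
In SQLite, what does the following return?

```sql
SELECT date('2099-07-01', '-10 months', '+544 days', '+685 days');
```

2102-01-13

Adding -10 months to 2099-07-01 gives 2098-09-01.
Applying '+544 days' to 2098-09-01: counting 544 days forward gives 2100-02-27.
Applying '+685 days' to 2100-02-27: counting 685 days forward gives 2102-01-13.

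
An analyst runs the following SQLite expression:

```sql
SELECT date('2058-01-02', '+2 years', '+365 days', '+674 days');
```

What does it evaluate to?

2062-11-06

Adding +2 years to 2058-01-02 gives 2060-01-02.
Applying '+365 days' to 2060-01-02: counting 365 days forward gives 2061-01-01.
Applying '+674 days' to 2061-01-01: counting 674 days forward gives 2062-11-06.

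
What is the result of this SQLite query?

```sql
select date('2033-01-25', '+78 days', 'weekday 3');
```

Applying '+78 days' to 2033-01-25: counting 78 days forward gives 2033-04-13.
`weekday 3` advances to the next Wednesday; 2033-04-13 is already a Wednesday, so it stays at 2033-04-13.

2033-04-13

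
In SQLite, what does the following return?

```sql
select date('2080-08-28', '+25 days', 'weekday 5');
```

2080-09-27

August 2080 has 31 days; 3 remain after the 28th, so 4 days reach 2080-09-01.
Advancing 21 more days within September lands on 2080-09-22.
`weekday 5` advances to the next Friday; 2080-09-22 is a Sunday, so it moves forward to 2080-09-27.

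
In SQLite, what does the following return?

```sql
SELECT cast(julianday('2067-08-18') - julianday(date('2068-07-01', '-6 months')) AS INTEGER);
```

Adding -6 months to 2068-07-01 gives 2068-01-01.
13 days remain in August 2067 after the 18th (31 − 18).
September 2067: 30 days.
October 2067: 31 days.
November 2067: 30 days.
December 2067: 31 days.
Then 1 day into January 2068.
Total: 13 + 30 + 31 + 30 + 31 + 1 = 136.
The subtraction is earlier − later, so the result is −136 → -136.

-136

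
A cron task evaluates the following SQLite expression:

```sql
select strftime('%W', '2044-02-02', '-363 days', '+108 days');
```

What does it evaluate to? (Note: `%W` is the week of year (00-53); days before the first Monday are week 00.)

20

First apply '-363 days', '+108 days': 2044-02-02 → 2043-05-23.
2043-05-23 is a Saturday. SQLite's %W counts Mondays since the year started; the result is 20.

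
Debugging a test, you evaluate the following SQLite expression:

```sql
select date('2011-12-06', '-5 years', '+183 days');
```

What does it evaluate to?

2007-06-07

Adding -5 years to 2011-12-06 gives 2006-12-06.
Applying '+183 days' to 2006-12-06: counting 183 days forward gives 2007-06-07.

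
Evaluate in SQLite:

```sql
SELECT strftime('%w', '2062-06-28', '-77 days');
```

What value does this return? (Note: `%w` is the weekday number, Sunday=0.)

3

First apply '-77 days': 2062-06-28 → 2062-04-12.
2062-04-12 is a Wednesday; with Sunday=0 that is 3.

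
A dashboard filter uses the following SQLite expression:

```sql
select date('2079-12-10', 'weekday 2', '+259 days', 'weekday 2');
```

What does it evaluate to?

2080-08-27

`weekday 2` advances to the next Tuesday; 2079-12-10 is a Sunday, so it moves forward to 2079-12-12.
Applying '+259 days' to 2079-12-12: counting 259 days forward gives 2080-08-27.
`weekday 2` advances to the next Tuesday; 2080-08-27 is already a Tuesday, so it stays at 2080-08-27.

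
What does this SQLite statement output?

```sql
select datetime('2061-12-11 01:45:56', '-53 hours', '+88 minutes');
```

2061-12-08 22:13:56

-53 hours from 2061-12-11 01:45:56 is 2061-12-08 20:45:56 (crosses midnight).
88 minutes = 1h 28m; +88 minutes from 2061-12-08 20:45:56 is 2061-12-08 22:13:56.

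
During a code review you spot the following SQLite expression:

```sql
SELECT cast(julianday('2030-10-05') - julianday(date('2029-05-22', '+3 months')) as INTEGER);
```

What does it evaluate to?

409

Adding +3 months to 2029-05-22 gives 2029-08-22.
9 days remain in August 2029 after the 22nd (31 − 22).
Full months from September 2029 through September 2030 contribute their day counts.
Then 5 days into October 2030.
Total: 9 + 30 + 31 + 30 + 31 + 31 + 28 + 31 + 30 + 31 + 30 + 31 + 31 + 30 + 5 = 409.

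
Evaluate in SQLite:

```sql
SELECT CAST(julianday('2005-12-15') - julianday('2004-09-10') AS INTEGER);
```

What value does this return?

461

20 days remain in September 2004 after the 10th (30 − 10).
Full months from October 2004 through November 2005 contribute their day counts.
Then 15 days into December 2005.
Total: 20 + 31 + 30 + 31 + 31 + 28 + 31 + 30 + 31 + 30 + 31 + 31 + 30 + 31 + 30 + 15 = 461.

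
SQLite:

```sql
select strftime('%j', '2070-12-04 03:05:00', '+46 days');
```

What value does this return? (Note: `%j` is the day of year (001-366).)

019

First apply '+46 days': 2070-12-04 03:05:00 → 2071-01-19 03:05:00.
Day-of-year for 2071-01-19: days since 2071-01-01 inclusive = 19, zero-padded to 019.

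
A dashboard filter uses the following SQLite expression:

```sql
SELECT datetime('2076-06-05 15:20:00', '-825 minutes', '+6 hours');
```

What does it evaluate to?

2076-06-05 07:35:00

825 minutes = 13h 45m; -825 minutes from 2076-06-05 15:20:00 is 2076-06-05 01:35:00.
+6 hours from 2076-06-05 01:35:00 is 2076-06-05 07:35:00.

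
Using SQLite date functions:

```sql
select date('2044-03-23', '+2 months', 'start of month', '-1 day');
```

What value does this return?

Adding +2 months to 2044-03-23 gives 2044-05-23.
`start of month` rewinds 2044-05-23 to 2044-05-01.
Going back 1 day from 2044-05-01 reaches 2044-04-30 (last day of April, 30 days).

2044-04-30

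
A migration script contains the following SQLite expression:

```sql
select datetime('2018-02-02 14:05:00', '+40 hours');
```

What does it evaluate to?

+40 hours from 2018-02-02 14:05:00 is 2018-02-04 06:05:00 (crosses midnight).

2018-02-04 06:05:00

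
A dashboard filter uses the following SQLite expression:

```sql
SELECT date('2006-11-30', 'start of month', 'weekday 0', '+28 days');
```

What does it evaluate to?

`start of month` rewinds 2006-11-30 to 2006-11-01.
`weekday 0` advances to the next Sunday; 2006-11-01 is a Wednesday, so it moves forward to 2006-11-05.
November 2006 has 30 days; 25 remain after the 5th, so 26 days reach 2006-12-01.
Advancing 2 more days within December lands on 2006-12-03.

2006-12-03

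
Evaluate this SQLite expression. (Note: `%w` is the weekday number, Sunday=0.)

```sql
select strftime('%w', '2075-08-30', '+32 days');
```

First apply '+32 days': 2075-08-30 → 2075-10-01.
2075-10-01 is a Tuesday; with Sunday=0 that is 2.

2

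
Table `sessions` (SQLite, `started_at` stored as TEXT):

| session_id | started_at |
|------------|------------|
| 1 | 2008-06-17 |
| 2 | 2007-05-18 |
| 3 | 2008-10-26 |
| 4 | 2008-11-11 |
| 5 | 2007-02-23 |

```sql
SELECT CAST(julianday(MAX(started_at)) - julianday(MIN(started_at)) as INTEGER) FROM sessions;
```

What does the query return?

MIN = 2007-02-23, MAX = 2008-11-11.
5 days remain in February 2007 after the 23rd (28 − 23).
Full months from March 2007 through October 2008 contribute their day counts.
Then 11 days into November 2008.
Total: 5 + 31 + 30 + 31 + 30 + 31 + 31 + 30 + 31 + 30 + 31 + 31 + 29 + 31 + 30 + 31 + 30 + 31 + 31 + 30 + 31 + 11 = 627.

627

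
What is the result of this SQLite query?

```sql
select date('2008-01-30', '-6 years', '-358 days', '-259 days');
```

2000-05-23

Adding -6 years to 2008-01-30 gives 2002-01-30.
Applying '-358 days' to 2002-01-30: counting 358 days back gives 2001-02-06.
Applying '-259 days' to 2001-02-06: counting 259 days back gives 2000-05-23.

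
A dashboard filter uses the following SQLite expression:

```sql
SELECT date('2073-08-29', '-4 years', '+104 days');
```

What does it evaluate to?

2069-12-11

Adding -4 years to 2073-08-29 gives 2069-08-29.
Applying '+104 days' to 2069-08-29: counting 104 days forward gives 2069-12-11.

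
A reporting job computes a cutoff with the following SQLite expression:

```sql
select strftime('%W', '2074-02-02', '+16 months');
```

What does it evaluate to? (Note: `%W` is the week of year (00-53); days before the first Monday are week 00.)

21

First apply '+16 months': 2074-02-02 → 2075-06-02.
2075-06-02 is a Sunday. SQLite's %W counts Mondays since the year started; the result is 21.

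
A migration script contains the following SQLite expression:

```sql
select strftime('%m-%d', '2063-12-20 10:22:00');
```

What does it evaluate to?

`%m-%d` extracts the month-day: 12-20.

12-20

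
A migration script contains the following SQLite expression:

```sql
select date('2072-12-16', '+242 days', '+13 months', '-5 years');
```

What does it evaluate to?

Applying '+242 days' to 2072-12-16: counting 242 days forward gives 2073-08-15.
Adding +13 months to 2073-08-15 gives 2074-09-15.
Adding -5 years to 2074-09-15 gives 2069-09-15.

2069-09-15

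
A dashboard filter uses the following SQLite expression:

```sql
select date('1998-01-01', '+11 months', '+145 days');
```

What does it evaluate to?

1999-04-25

Adding +11 months to 1998-01-01 gives 1998-12-01.
Applying '+145 days' to 1998-12-01: counting 145 days forward gives 1999-04-25.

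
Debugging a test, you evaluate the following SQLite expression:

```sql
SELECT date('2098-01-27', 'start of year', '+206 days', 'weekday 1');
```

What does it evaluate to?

`start of year` rewinds 2098-01-27 to 2098-01-01.
Applying '+206 days' to 2098-01-01: counting 206 days forward gives 2098-07-26.
`weekday 1` advances to the next Monday; 2098-07-26 is a Saturday, so it moves forward to 2098-07-28.

2098-07-28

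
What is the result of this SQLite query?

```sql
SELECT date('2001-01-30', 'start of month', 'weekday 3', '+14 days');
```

`start of month` rewinds 2001-01-30 to 2001-01-01.
`weekday 3` advances to the next Wednesday; 2001-01-01 is a Monday, so it moves forward to 2001-01-03.
Advancing 14 more days within January lands on 2001-01-17.

2001-01-17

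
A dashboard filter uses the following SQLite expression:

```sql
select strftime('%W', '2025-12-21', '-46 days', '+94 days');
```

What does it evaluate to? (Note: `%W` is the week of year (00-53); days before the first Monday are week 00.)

05

First apply '-46 days', '+94 days': 2025-12-21 → 2026-02-07.
2026-02-07 is a Saturday. SQLite's %W counts Mondays since the year started; the result is 05.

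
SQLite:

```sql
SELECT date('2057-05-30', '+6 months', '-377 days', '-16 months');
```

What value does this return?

2055-07-18

Adding +6 months to 2057-05-30 gives 2057-11-30.
Applying '-377 days' to 2057-11-30: counting 377 days back gives 2056-11-18.
Adding -16 months to 2056-11-18 gives 2055-07-18.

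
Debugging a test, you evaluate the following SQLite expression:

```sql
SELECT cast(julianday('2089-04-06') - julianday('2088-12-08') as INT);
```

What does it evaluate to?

23 days remain in December 2088 after the 8th (31 − 8).
January 2089: 31 days.
February 2089: 28 days.
March 2089: 31 days.
Then 6 days into April 2089.
Total: 23 + 31 + 28 + 31 + 6 = 119.

119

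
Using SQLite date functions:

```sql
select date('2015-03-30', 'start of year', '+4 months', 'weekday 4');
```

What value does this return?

`start of year` rewinds 2015-03-30 to 2015-01-01.
Adding +4 months to 2015-01-01 gives 2015-05-01.
`weekday 4` advances to the next Thursday; 2015-05-01 is a Friday, so it moves forward to 2015-05-07.

2015-05-07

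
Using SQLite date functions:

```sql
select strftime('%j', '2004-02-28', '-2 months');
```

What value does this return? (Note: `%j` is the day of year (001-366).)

362

First apply '-2 months': 2004-02-28 → 2003-12-28.
Day-of-year for 2003-12-28: days since 2003-01-01 inclusive = 362, zero-padded to 362.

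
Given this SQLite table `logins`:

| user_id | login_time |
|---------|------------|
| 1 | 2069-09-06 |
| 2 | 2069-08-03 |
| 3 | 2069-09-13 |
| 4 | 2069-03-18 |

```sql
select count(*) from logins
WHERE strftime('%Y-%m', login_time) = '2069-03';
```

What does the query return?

1

Rows with year-month 2069-03: 2069-03-18 → 1.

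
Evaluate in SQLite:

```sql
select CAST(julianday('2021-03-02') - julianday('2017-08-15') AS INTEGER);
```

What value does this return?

16 days remain in August 2017 after the 15th (31 − 15).
Full months from September 2017 through February 2021 contribute their day counts.
Then 2 days into March 2021.
Total: 16 + 30 + 31 + 30 + 31 + 31 + 28 + 31 + 30 + 31 + 30 + 31 + 31 + 30 + 31 + 30 + 31 + 31 + 28 + 31 + 30 + 31 + 30 + 31 + 31 + 30 + 31 + 30 + 31 + 31 + 29 + 31 + 30 + 31 + 30 + 31 + 31 + 30 + 31 + 30 + 31 + 31 + 28 + 2 = 1295.

1295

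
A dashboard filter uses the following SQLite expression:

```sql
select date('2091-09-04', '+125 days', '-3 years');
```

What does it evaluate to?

Applying '+125 days' to 2091-09-04: counting 125 days forward gives 2092-01-07.
Adding -3 years to 2092-01-07 gives 2089-01-07.

2089-01-07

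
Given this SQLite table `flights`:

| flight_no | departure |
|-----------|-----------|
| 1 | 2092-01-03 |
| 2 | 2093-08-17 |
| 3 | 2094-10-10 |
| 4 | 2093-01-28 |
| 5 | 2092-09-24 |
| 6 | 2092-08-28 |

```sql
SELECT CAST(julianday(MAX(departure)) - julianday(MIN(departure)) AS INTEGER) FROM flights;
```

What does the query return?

1011

MIN = 2092-01-03, MAX = 2094-10-10.
28 days remain in January 2092 after the 3rd (31 − 3).
Full months from February 2092 through September 2094 contribute their day counts.
Then 10 days into October 2094.
Total: 28 + 29 + 31 + 30 + 31 + 30 + 31 + 31 + 30 + 31 + 30 + 31 + 31 + 28 + 31 + 30 + 31 + 30 + 31 + 31 + 30 + 31 + 30 + 31 + 31 + 28 + 31 + 30 + 31 + 30 + 31 + 31 + 30 + 10 = 1011.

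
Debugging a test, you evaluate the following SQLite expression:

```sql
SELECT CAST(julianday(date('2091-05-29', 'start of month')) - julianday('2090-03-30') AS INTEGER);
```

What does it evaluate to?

`start of month` rewinds 2091-05-29 to 2091-05-01.
1 day remains in March 2090 after the 30th (31 − 30).
Full months from April 2090 through April 2091 contribute their day counts.
Then 1 day into May 2091.
Total: 1 + 30 + 31 + 30 + 31 + 31 + 30 + 31 + 30 + 31 + 31 + 28 + 31 + 30 + 1 = 397.

397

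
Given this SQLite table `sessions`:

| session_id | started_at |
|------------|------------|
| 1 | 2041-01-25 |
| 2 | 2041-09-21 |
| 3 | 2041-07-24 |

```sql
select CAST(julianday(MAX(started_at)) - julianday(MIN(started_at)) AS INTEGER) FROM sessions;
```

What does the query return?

239

MIN = 2041-01-25, MAX = 2041-09-21.
6 days remain in January 2041 after the 25th (31 − 25).
Full months from February 2041 through August 2041 contribute their day counts.
Then 21 days into September 2041.
Total: 6 + 28 + 31 + 30 + 31 + 30 + 31 + 31 + 21 = 239.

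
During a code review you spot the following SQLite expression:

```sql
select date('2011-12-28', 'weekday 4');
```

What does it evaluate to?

`weekday 4` advances to the next Thursday; 2011-12-28 is a Wednesday, so it moves forward to 2011-12-29.

2011-12-29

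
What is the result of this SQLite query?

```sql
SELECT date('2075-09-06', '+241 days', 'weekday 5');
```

Applying '+241 days' to 2075-09-06: counting 241 days forward gives 2076-05-04.
`weekday 5` advances to the next Friday; 2076-05-04 is a Monday, so it moves forward to 2076-05-08.

2076-05-08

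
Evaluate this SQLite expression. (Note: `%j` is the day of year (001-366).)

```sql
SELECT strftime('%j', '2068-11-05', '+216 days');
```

First apply '+216 days': 2068-11-05 → 2069-06-09.
Day-of-year for 2069-06-09: days since 2069-01-01 inclusive = 160, zero-padded to 160.

160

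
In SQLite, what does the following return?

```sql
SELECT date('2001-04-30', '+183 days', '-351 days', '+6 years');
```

Applying '+183 days' to 2001-04-30: counting 183 days forward gives 2001-10-30.
Applying '-351 days' to 2001-10-30: counting 351 days back gives 2000-11-13.
Adding +6 years to 2000-11-13 gives 2006-11-13.

2006-11-13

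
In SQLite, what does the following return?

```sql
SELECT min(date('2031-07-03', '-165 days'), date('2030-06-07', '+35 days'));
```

2030-07-12

date('2031-07-03', '-165 days') → 2031-01-19.
date('2030-06-07', '+35 days') → 2030-07-12.
Earlier of the two is 2030-07-12.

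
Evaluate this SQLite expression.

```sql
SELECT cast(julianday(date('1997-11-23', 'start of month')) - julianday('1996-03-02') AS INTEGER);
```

609

`start of month` rewinds 1997-11-23 to 1997-11-01.
29 days remain in March 1996 after the 2nd (31 − 2).
Full months from April 1996 through October 1997 contribute their day counts.
Then 1 day into November 1997.
Total: 29 + 30 + 31 + 30 + 31 + 31 + 30 + 31 + 30 + 31 + 31 + 28 + 31 + 30 + 31 + 30 + 31 + 31 + 30 + 31 + 1 = 609.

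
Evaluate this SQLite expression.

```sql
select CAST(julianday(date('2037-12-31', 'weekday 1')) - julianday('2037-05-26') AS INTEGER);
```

`weekday 1` advances to the next Monday; 2037-12-31 is a Thursday, so it moves forward to 2038-01-04.
5 days remain in May 2037 after the 26th (31 − 26).
Full months from June 2037 through December 2037 contribute their day counts.
Then 4 days into January 2038.
Total: 5 + 30 + 31 + 31 + 30 + 31 + 30 + 31 + 4 = 223.

223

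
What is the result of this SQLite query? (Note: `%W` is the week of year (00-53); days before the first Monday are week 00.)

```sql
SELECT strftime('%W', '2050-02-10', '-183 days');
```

First apply '-183 days': 2050-02-10 → 2049-08-11.
2049-08-11 is a Wednesday. SQLite's %W counts Mondays since the year started; the result is 32.

32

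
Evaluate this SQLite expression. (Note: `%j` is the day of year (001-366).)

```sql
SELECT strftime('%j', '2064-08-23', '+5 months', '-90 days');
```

First apply '+5 months', '-90 days': 2064-08-23 → 2064-10-25.
Day-of-year for 2064-10-25: days since 2064-01-01 inclusive = 299, zero-padded to 299.

299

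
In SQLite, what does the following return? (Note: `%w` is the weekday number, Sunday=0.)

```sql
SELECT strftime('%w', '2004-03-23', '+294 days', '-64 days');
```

First apply '+294 days', '-64 days': 2004-03-23 → 2004-11-08.
2004-11-08 is a Monday; with Sunday=0 that is 1.

1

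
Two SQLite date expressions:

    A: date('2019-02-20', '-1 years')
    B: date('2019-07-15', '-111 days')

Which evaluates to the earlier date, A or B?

A

A = 2018-02-20.
B = 2019-03-26.
A is earlier.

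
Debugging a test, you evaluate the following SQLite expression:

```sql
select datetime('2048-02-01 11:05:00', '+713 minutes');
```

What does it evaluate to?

713 minutes = 11h 53m; +713 minutes from 2048-02-01 11:05:00 is 2048-02-01 22:58:00.

2048-02-01 22:58:00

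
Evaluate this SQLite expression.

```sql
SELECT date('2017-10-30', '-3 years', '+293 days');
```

2015-08-19

Adding -3 years to 2017-10-30 gives 2014-10-30.
Applying '+293 days' to 2014-10-30: counting 293 days forward gives 2015-08-19.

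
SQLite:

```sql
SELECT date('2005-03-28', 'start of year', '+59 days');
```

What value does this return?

2005-03-01

`start of year` rewinds 2005-03-28 to 2005-01-01.
Applying '+59 days' to 2005-01-01: counting 59 days forward gives 2005-03-01.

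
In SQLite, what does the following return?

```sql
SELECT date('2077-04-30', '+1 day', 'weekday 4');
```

April 2077 has 30 days; 0 remain after the 30th, so 1 days reach 2077-05-01.
`weekday 4` advances to the next Thursday; 2077-05-01 is a Saturday, so it moves forward to 2077-05-06.

2077-05-06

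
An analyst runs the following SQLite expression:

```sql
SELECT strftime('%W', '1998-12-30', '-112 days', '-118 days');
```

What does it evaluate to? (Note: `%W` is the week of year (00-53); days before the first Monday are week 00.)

First apply '-112 days', '-118 days': 1998-12-30 → 1998-05-14.
1998-05-14 is a Thursday. SQLite's %W counts Mondays since the year started; the result is 19.

19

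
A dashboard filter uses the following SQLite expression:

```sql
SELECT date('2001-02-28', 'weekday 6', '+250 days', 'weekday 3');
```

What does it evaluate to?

`weekday 6` advances to the next Saturday; 2001-02-28 is a Wednesday, so it moves forward to 2001-03-03.
Applying '+250 days' to 2001-03-03: counting 250 days forward gives 2001-11-08.
`weekday 3` advances to the next Wednesday; 2001-11-08 is a Thursday, so it moves forward to 2001-11-14.

2001-11-14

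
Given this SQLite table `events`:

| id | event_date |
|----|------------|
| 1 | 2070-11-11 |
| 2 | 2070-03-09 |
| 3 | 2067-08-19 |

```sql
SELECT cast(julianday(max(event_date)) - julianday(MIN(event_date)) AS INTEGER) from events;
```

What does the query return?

MIN = 2067-08-19, MAX = 2070-11-11.
12 days remain in August 2067 after the 19th (31 − 19).
Full months from September 2067 through October 2070 contribute their day counts.
Then 11 days into November 2070.
Total: 12 + 30 + 31 + 30 + 31 + 31 + 29 + 31 + 30 + 31 + 30 + 31 + 31 + 30 + 31 + 30 + 31 + 31 + 28 + 31 + 30 + 31 + 30 + 31 + 31 + 30 + 31 + 30 + 31 + 31 + 28 + 31 + 30 + 31 + 30 + 31 + 31 + 30 + 31 + 11 = 1180.

1180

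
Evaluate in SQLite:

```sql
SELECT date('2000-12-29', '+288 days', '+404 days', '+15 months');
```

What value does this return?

Applying '+288 days' to 2000-12-29: counting 288 days forward gives 2001-10-13.
Applying '+404 days' to 2001-10-13: counting 404 days forward gives 2002-11-21.
Adding +15 months to 2002-11-21 gives 2004-02-21.

2004-02-21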